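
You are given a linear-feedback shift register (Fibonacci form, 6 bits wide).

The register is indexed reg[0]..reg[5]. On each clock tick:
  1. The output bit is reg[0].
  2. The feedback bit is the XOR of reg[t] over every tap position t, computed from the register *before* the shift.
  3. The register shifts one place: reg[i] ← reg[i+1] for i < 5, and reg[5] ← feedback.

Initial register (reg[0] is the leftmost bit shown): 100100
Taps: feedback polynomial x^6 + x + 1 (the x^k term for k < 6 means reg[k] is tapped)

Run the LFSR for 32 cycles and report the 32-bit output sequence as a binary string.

tick  register→output (feedback)
  0  100100→1 (1)
  1  001001→0 (0)
  2  010010→0 (1)
  3  100101→1 (1)
  4  001011→0 (0)
  5  010110→0 (1)
  6  101101→1 (1)
  7  011011→0 (1)
  8  110111→1 (0)
  9  101110→1 (1)
 10  011101→0 (1)
 11  111011→1 (0)
 12  110110→1 (0)
 13  101100→1 (1)
 14  011001→0 (1)
 15  110011→1 (0)
 16  100110→1 (1)
 17  001101→0 (0)
 18  011010→0 (1)
 19  110101→1 (0)
 20  101010→1 (1)
 21  010101→0 (1)
 22  101011→1 (1)
 23  010111→0 (1)
 24  101111→1 (1)
 25  011111→0 (1)
 26  111111→1 (0)
 27  111110→1 (0)
 28  111100→1 (0)
 29  111000→1 (0)
 30  110000→1 (0)
 31  100000→1 (1)

10010010110111011001101010111111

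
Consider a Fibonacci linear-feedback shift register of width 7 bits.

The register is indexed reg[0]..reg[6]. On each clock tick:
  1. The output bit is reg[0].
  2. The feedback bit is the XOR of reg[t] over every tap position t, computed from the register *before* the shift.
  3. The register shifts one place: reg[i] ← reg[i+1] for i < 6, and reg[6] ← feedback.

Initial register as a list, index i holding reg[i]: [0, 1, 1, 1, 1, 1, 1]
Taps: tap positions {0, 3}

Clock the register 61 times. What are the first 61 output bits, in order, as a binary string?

0111111100001110111100101100100100000010001001100010111010110

tick  register→output (feedback)
  0  0111111→0 (1)
  1  1111111→1 (0)
  2  1111110→1 (0)
  3  1111100→1 (0)
  4  1111000→1 (0)
  5  1110000→1 (1)
  6  1100001→1 (1)
  7  1000011→1 (1)
  8  0000111→0 (0)
  9  0001110→0 (1)
 10  0011101→0 (1)
 11  0111011→0 (1)
 12  1110111→1 (1)
 13  1101111→1 (0)
 14  1011110→1 (0)
 15  0111100→0 (1)
 16  1111001→1 (0)
 17  1110010→1 (1)
 18  1100101→1 (1)
 19  1001011→1 (0)
 20  0010110→0 (0)
 21  0101100→0 (1)
 22  1011001→1 (0)
 23  0110010→0 (0)
 24  1100100→1 (1)
 25  1001001→1 (0)
 26  0010010→0 (0)
 27  0100100→0 (0)
 28  1001000→1 (0)
 29  0010000→0 (0)
 30  0100000→0 (0)
 31  1000000→1 (1)
 32  0000001→0 (0)
 33  0000010→0 (0)
 34  0000100→0 (0)
 35  0001000→0 (1)
 36  0010001→0 (0)
 37  0100010→0 (0)
 38  1000100→1 (1)
 39  0001001→0 (1)
 40  0010011→0 (0)
 41  0100110→0 (0)
 42  1001100→1 (0)
 43  0011000→0 (1)
 44  0110001→0 (0)
 45  1100010→1 (1)
 46  1000101→1 (1)
 47  0001011→0 (1)
 48  0010111→0 (0)
 49  0101110→0 (1)
 50  1011101→1 (0)
 51  0111010→0 (1)
 52  1110101→1 (1)
 53  1101011→1 (0)
 54  1010110→1 (1)
 55  0101101→0 (1)
 56  1011011→1 (0)
 57  0110110→0 (0)
 58  1101100→1 (0)
 59  1011000→1 (0)
 60  0110000→0 (0)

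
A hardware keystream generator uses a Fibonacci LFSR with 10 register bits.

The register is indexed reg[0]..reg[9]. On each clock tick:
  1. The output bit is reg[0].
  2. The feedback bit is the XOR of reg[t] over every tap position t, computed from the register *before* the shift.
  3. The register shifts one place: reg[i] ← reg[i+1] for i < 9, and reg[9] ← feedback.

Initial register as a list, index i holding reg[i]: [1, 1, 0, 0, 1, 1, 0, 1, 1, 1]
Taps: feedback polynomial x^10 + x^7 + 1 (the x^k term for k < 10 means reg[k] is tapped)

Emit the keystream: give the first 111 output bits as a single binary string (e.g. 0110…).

110011011100101000110100000011001001000100000100110110100111100110101011000010111011010001100001001111111011100

step | reg (before) | out | fb
   0 | 1100110111 | 1 | 0
   1 | 1001101110 | 1 | 0
   2 | 0011011100 | 0 | 1
   3 | 0110111001 | 0 | 0
   4 | 1101110010 | 1 | 1
   5 | 1011100101 | 1 | 0
   6 | 0111001010 | 0 | 0
   7 | 1110010100 | 1 | 0
   8 | 1100101000 | 1 | 1
   9 | 1001010001 | 1 | 1
  10 | 0010100011 | 0 | 0
  11 | 0101000110 | 0 | 1
  12 | 1010001101 | 1 | 0
  13 | 0100011010 | 0 | 0
  14 | 1000110100 | 1 | 0
  15 | 0001101000 | 0 | 0
  16 | 0011010000 | 0 | 0
  17 | 0110100000 | 0 | 0
  18 | 1101000000 | 1 | 1
  19 | 1010000001 | 1 | 1
  20 | 0100000011 | 0 | 0
  21 | 1000000110 | 1 | 0
  22 | 0000001100 | 0 | 1
  23 | 0000011001 | 0 | 0
  24 | 0000110010 | 0 | 0
  25 | 0001100100 | 0 | 1
  26 | 0011001001 | 0 | 0
  27 | 0110010010 | 0 | 0
  28 | 1100100100 | 1 | 0
  29 | 1001001000 | 1 | 1
  30 | 0010010001 | 0 | 0
  31 | 0100100010 | 0 | 0
  32 | 1001000100 | 1 | 0
  33 | 0010001000 | 0 | 0
  34 | 0100010000 | 0 | 0
  35 | 1000100000 | 1 | 1
  36 | 0001000001 | 0 | 0
  37 | 0010000010 | 0 | 0
  38 | 0100000100 | 0 | 1
  39 | 1000001001 | 1 | 1
  40 | 0000010011 | 0 | 0
  41 | 0000100110 | 0 | 1
  42 | 0001001101 | 0 | 1
  43 | 0010011011 | 0 | 0
  44 | 0100110110 | 0 | 1
  45 | 1001101101 | 1 | 0
  46 | 0011011010 | 0 | 0
  47 | 0110110100 | 0 | 1
  48 | 1101101001 | 1 | 1
  49 | 1011010011 | 1 | 1
  50 | 0110100111 | 0 | 1
  51 | 1101001111 | 1 | 0
  52 | 1010011110 | 1 | 0
  53 | 0100111100 | 0 | 1
  54 | 1001111001 | 1 | 1
  55 | 0011110011 | 0 | 0
  56 | 0111100110 | 0 | 1
  57 | 1111001101 | 1 | 0
  58 | 1110011010 | 1 | 1
  59 | 1100110101 | 1 | 0
  60 | 1001101010 | 1 | 1
  61 | 0011010101 | 0 | 1
  62 | 0110101011 | 0 | 0
  63 | 1101010110 | 1 | 0
  64 | 1010101100 | 1 | 0
  65 | 0101011000 | 0 | 0
  66 | 1010110000 | 1 | 1
  67 | 0101100001 | 0 | 0
  68 | 1011000010 | 1 | 1
  69 | 0110000101 | 0 | 1
  70 | 1100001011 | 1 | 1
  71 | 1000010111 | 1 | 0
  72 | 0000101110 | 0 | 1
  73 | 0001011101 | 0 | 1
  74 | 0010111011 | 0 | 0
  75 | 0101110110 | 0 | 1
  76 | 1011101101 | 1 | 0
  77 | 0111011010 | 0 | 0
  78 | 1110110100 | 1 | 0
  79 | 1101101000 | 1 | 1
  80 | 1011010001 | 1 | 1
  81 | 0110100011 | 0 | 0
  82 | 1101000110 | 1 | 0
  83 | 1010001100 | 1 | 0
  84 | 0100011000 | 0 | 0
  85 | 1000110000 | 1 | 1
  86 | 0001100001 | 0 | 0
  87 | 0011000010 | 0 | 0
  88 | 0110000100 | 0 | 1
  89 | 1100001001 | 1 | 1
  90 | 1000010011 | 1 | 1
  91 | 0000100111 | 0 | 1
  92 | 0001001111 | 0 | 1
  93 | 0010011111 | 0 | 1
  94 | 0100111111 | 0 | 1
  95 | 1001111111 | 1 | 0
  96 | 0011111110 | 0 | 1
  97 | 0111111101 | 0 | 1
  98 | 1111111011 | 1 | 1
  99 | 1111110111 | 1 | 0
 100 | 1111101110 | 1 | 0
 101 | 1111011100 | 1 | 0
 102 | 1110111000 | 1 | 1
 103 | 1101110001 | 1 | 1
 104 | 1011100011 | 1 | 1
 105 | 0111000111 | 0 | 1
 106 | 1110001111 | 1 | 0
 107 | 1100011110 | 1 | 0
 108 | 1000111100 | 1 | 0
 109 | 0001111000 | 0 | 0
 110 | 0011110000 | 0 | 0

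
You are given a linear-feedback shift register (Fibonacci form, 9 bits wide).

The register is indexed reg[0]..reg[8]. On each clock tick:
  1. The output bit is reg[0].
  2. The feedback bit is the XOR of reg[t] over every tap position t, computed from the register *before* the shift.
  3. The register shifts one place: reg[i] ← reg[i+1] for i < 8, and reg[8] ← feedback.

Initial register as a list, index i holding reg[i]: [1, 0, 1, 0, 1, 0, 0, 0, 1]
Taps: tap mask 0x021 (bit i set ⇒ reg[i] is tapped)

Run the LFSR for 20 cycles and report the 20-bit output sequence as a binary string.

10101000110110011111

tick  register→output (feedback)
  0  101010001→1 (1)
  1  010100011→0 (0)
  2  101000110→1 (1)
  3  010001101→0 (1)
  4  100011011→1 (0)
  5  000110110→0 (0)
  6  001101100→0 (1)
  7  011011001→0 (1)
  8  110110011→1 (1)
  9  101100111→1 (1)
 10  011001111→0 (1)
 11  110011111→1 (0)
 12  100111110→1 (0)
 13  001111100→0 (1)
 14  011111001→0 (1)
 15  111110011→1 (1)
 16  111100111→1 (1)
 17  111001111→1 (0)
 18  110011110→1 (0)
 19  100111100→1 (0)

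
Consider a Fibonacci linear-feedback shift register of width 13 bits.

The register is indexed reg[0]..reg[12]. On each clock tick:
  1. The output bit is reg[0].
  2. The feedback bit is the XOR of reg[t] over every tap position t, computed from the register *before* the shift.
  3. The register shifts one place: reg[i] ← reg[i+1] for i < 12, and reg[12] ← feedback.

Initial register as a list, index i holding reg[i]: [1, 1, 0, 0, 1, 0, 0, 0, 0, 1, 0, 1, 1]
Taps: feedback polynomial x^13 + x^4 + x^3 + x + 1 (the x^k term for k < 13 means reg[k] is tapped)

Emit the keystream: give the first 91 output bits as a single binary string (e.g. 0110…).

1100100001011100111111100110100010111011101111010101011111000001110100101000111001011000001

step | reg (before) | out | fb
   0 | 1100100001011 | 1 | 1
   1 | 1001000010111 | 1 | 0
   2 | 0010000101110 | 0 | 0
   3 | 0100001011100 | 0 | 1
   4 | 1000010111001 | 1 | 1
   5 | 0000101110011 | 0 | 1
   6 | 0001011100111 | 0 | 1
   7 | 0010111001111 | 0 | 1
   8 | 0101110011111 | 0 | 1
   9 | 1011100111111 | 1 | 1
  10 | 0111001111111 | 0 | 0
  11 | 1110011111110 | 1 | 0
  12 | 1100111111100 | 1 | 1
  13 | 1001111111001 | 1 | 1
  14 | 0011111110011 | 0 | 0
  15 | 0111111100110 | 0 | 1
  16 | 1111111001101 | 1 | 0
  17 | 1111110011010 | 1 | 0
  18 | 1111100110100 | 1 | 0
  19 | 1111001101000 | 1 | 1
  20 | 1110011010001 | 1 | 0
  21 | 1100110100010 | 1 | 1
  22 | 1001101000101 | 1 | 1
  23 | 0011010001011 | 0 | 1
  24 | 0110100010111 | 0 | 0
  25 | 1101000101110 | 1 | 1
  26 | 1010001011101 | 1 | 1
  27 | 0100010111011 | 0 | 1
  28 | 1000101110111 | 1 | 0
  29 | 0001011101110 | 0 | 1
  30 | 0010111011101 | 0 | 1
  31 | 0101110111011 | 0 | 1
  32 | 1011101110111 | 1 | 1
  33 | 0111011101111 | 0 | 0
  34 | 1110111011110 | 1 | 1
  35 | 1101110111101 | 1 | 0
  36 | 1011101111010 | 1 | 1
  37 | 0111011110101 | 0 | 0
  38 | 1110111101010 | 1 | 1
  39 | 1101111010101 | 1 | 0
  40 | 1011110101010 | 1 | 1
  41 | 0111101010101 | 0 | 1
  42 | 1111010101011 | 1 | 1
  43 | 1110101010111 | 1 | 1
  44 | 1101010101111 | 1 | 1
  45 | 1010101011111 | 1 | 0
  46 | 0101010111110 | 0 | 0
  47 | 1010101111100 | 1 | 0
  48 | 0101011111000 | 0 | 0
  49 | 1010111110000 | 1 | 0
  50 | 0101111100000 | 0 | 1
  51 | 1011111000001 | 1 | 1
  52 | 0111110000011 | 0 | 1
  53 | 1111100000111 | 1 | 0
  54 | 1111000001110 | 1 | 1
  55 | 1110000011101 | 1 | 0
  56 | 1100000111010 | 1 | 0
  57 | 1000001110100 | 1 | 1
  58 | 0000011101001 | 0 | 0
  59 | 0000111010010 | 0 | 1
  60 | 0001110100101 | 0 | 0
  61 | 0011101001010 | 0 | 0
  62 | 0111010010100 | 0 | 0
  63 | 1110100101000 | 1 | 1
  64 | 1101001010001 | 1 | 1
  65 | 1010010100011 | 1 | 1
  66 | 0100101000111 | 0 | 0
  67 | 1001010001110 | 1 | 0
  68 | 0010100011100 | 0 | 1
  69 | 0101000111001 | 0 | 0
  70 | 1010001110010 | 1 | 1
  71 | 0100011100101 | 0 | 1
  72 | 1000111001011 | 1 | 0
  73 | 0001110010110 | 0 | 0
  74 | 0011100101100 | 0 | 0
  75 | 0111001011000 | 0 | 0
  76 | 1110010110000 | 1 | 0
  77 | 1100101100000 | 1 | 1
  78 | 1001011000001 | 1 | 0
  79 | 0010110000010 | 0 | 1
  80 | 0101100000101 | 0 | 1
  81 | 1011000001011 | 1 | 0
  82 | 0110000010110 | 0 | 1
  83 | 1100000101101 | 1 | 0
  84 | 1000001011010 | 1 | 1
  85 | 0000010110101 | 0 | 0
  86 | 0000101101010 | 0 | 1
  87 | 0001011010101 | 0 | 1
  88 | 0010110101011 | 0 | 1
  89 | 0101101010111 | 0 | 1
  90 | 1011010101111 | 1 | 0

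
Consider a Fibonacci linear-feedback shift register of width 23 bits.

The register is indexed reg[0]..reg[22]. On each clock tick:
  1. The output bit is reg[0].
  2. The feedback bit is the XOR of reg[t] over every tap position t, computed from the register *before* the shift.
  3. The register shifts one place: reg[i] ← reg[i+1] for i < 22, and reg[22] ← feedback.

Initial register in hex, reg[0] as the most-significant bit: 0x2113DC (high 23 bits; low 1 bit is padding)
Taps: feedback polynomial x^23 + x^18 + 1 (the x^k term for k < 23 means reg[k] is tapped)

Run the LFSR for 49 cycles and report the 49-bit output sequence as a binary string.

tick  register→output (feedback)
  0  00100001000100111101110→0 (0)
  1  01000010001001111011100→0 (1)
  2  10000100010011110111001→1 (0)
  3  00001000100111101110010→0 (1)
  4  00010001001111011100101→0 (0)
  5  00100010011110111001010→0 (0)
  6  01000100111101110010100→0 (1)
  7  10001001111011100101001→1 (1)
  8  00010011110111001010011→0 (1)
  9  00100111101110010100111→0 (0)
 10  01001111011100101001110→0 (0)
 11  10011110111001010011100→1 (0)
 12  00111101110010100111000→0 (1)
 13  01111011100101001110001→0 (1)
 14  11110111001010011100011→1 (1)
 15  11101110010100111000111→1 (1)
 16  11011100101001110001111→1 (1)
 17  10111001010011100011111→1 (0)
 18  01110010100111000111110→0 (1)
 19  11100101001110001111101→1 (0)
 20  11001010011100011111010→1 (0)
 21  10010100111000111110100→1 (0)
 22  00101001110001111101000→0 (0)
 23  01010011100011111010000→0 (1)
 24  10100111000111110100001→1 (1)
 25  01001110001111101000011→0 (0)
 26  10011100011111010000110→1 (1)
 27  00111000111110100001101→0 (0)
 28  01110001111101000011010→0 (1)
 29  11100011111010000110101→1 (0)
 30  11000111110100001101010→1 (1)
 31  10001111101000011010101→1 (0)
 32  00011111010000110101010→0 (0)
 33  00111110100001101010100→0 (1)
 34  01111101000011010101001→0 (0)
 35  11111010000110101010010→1 (0)
 36  11110100001101010100100→1 (1)
 37  11101000011010101001001→1 (1)
 38  11010000110101010010011→1 (0)
 39  10100001101010100100110→1 (1)
 40  01000011010101001001101→0 (0)
 41  10000110101010010011010→1 (0)
 42  00001101010100100110100→0 (1)
 43  00011010101001001101001→0 (0)
 44  00110101010010011010010→0 (1)
 45  01101010100100110100101→0 (0)
 46  11010101001001101001010→1 (1)
 47  10101010010011010010101→1 (0)
 48  01010100100110100101010→0 (0)

0010000100010011110111001010011100011111010000110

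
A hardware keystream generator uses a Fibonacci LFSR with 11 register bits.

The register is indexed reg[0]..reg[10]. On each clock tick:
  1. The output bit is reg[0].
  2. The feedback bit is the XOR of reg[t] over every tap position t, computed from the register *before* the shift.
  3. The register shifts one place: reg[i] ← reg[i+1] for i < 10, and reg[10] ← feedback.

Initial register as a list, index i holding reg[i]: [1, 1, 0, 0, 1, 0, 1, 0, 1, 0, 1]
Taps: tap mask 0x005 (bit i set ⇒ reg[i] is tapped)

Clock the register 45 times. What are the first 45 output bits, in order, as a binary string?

k : reg_k → out_k, fb_k
0: 11001010101 → 1, fb=1
1: 10010101011 → 1, fb=1
2: 00101010111 → 0, fb=1
3: 01010101111 → 0, fb=0
4: 10101011110 → 1, fb=0
5: 01010111100 → 0, fb=0
6: 10101111000 → 1, fb=0
7: 01011110000 → 0, fb=0
8: 10111100000 → 1, fb=0
9: 01111000000 → 0, fb=1
10: 11110000001 → 1, fb=0
11: 11100000010 → 1, fb=0
12: 11000000100 → 1, fb=1
13: 10000001001 → 1, fb=1
14: 00000010011 → 0, fb=0
15: 00000100110 → 0, fb=0
16: 00001001100 → 0, fb=0
17: 00010011000 → 0, fb=0
18: 00100110000 → 0, fb=1
19: 01001100001 → 0, fb=0
20: 10011000010 → 1, fb=1
21: 00110000101 → 0, fb=1
22: 01100001011 → 0, fb=1
23: 11000010111 → 1, fb=1
24: 10000101111 → 1, fb=1
25: 00001011111 → 0, fb=0
26: 00010111110 → 0, fb=0
27: 00101111100 → 0, fb=1
28: 01011111001 → 0, fb=0
29: 10111110010 → 1, fb=0
30: 01111100100 → 0, fb=1
31: 11111001001 → 1, fb=0
32: 11110010010 → 1, fb=0
33: 11100100100 → 1, fb=0
34: 11001001000 → 1, fb=1
35: 10010010001 → 1, fb=1
36: 00100100011 → 0, fb=1
37: 01001000111 → 0, fb=0
38: 10010001110 → 1, fb=1
39: 00100011101 → 0, fb=1
40: 01000111011 → 0, fb=0
41: 10001110110 → 1, fb=1
42: 00011101101 → 0, fb=0
43: 00111011010 → 0, fb=1
44: 01110110101 → 0, fb=1

110010101011110000001001100001011111001001000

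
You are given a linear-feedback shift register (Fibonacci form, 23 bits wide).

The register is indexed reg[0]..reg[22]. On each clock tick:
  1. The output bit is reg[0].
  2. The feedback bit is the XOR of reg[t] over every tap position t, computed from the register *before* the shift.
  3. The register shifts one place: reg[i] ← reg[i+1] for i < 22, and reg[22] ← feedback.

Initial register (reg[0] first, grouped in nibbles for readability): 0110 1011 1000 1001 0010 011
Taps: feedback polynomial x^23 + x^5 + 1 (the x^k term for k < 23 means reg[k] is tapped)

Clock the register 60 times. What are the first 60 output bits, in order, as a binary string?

011010111000100100100110001101010101101111000001001111000100

k : reg_k → out_k, fb_k
0: 01101011100010010010011 → 0, fb=0
1: 11010111000100100100110 → 1, fb=0
2: 10101110001001001001100 → 1, fb=0
3: 01011100010010010011000 → 0, fb=1
4: 10111000100100100110001 → 1, fb=1
5: 01110001001001001100011 → 0, fb=0
6: 11100010010010011000110 → 1, fb=1
7: 11000100100100110001101 → 1, fb=0
8: 10001001001001100011010 → 1, fb=1
9: 00010010010011000110101 → 0, fb=0
10: 00100100100110001101010 → 0, fb=1
11: 01001001001100011010101 → 0, fb=0
12: 10010010011000110101010 → 1, fb=1
13: 00100100110001101010101 → 0, fb=1
14: 01001001100011010101011 → 0, fb=0
15: 10010011000110101010110 → 1, fb=1
16: 00100110001101010101101 → 0, fb=1
17: 01001100011010101011011 → 0, fb=1
18: 10011000110101010110111 → 1, fb=1
19: 00110001101010101101111 → 0, fb=0
20: 01100011010101011011110 → 0, fb=0
21: 11000110101010110111100 → 1, fb=0
22: 10001101010101101111000 → 1, fb=0
23: 00011010101011011110000 → 0, fb=0
24: 00110101010110111100000 → 0, fb=1
25: 01101010101101111000001 → 0, fb=0
26: 11010101011011110000010 → 1, fb=0
27: 10101010110111100000100 → 1, fb=1
28: 01010101101111000001001 → 0, fb=1
29: 10101011011110000010011 → 1, fb=1
30: 01010110111100000100111 → 0, fb=1
31: 10101101111000001001111 → 1, fb=0
32: 01011011110000010011110 → 0, fb=0
33: 10110111100000100111100 → 1, fb=0
34: 01101111000001001111000 → 0, fb=1
35: 11011110000010011110001 → 1, fb=0
36: 10111100000100111100010 → 1, fb=0
37: 01111000001001111000100 → 0, fb=0
38: 11110000010011110001000 → 1, fb=1
39: 11100000100111100010001 → 1, fb=1
40: 11000001001111000100011 → 1, fb=1
41: 10000010011110001000111 → 1, fb=1
42: 00000100111100010001111 → 0, fb=1
43: 00001001111000100011111 → 0, fb=0
44: 00010011110001000111110 → 0, fb=0
45: 00100111100010001111100 → 0, fb=1
46: 01001111000100011111001 → 0, fb=1
47: 10011110001000111110011 → 1, fb=0
48: 00111100010001111100110 → 0, fb=1
49: 01111000100011111001101 → 0, fb=0
50: 11110001000111110011010 → 1, fb=1
51: 11100010001111100110101 → 1, fb=1
52: 11000100011111001101011 → 1, fb=0
53: 10001000111110011010110 → 1, fb=1
54: 00010001111100110101101 → 0, fb=0
55: 00100011111001101011010 → 0, fb=0
56: 01000111110011010110100 → 0, fb=1
57: 10001111100110101101001 → 1, fb=0
58: 00011111001101011010010 → 0, fb=1
59: 00111110011010110100101 → 0, fb=1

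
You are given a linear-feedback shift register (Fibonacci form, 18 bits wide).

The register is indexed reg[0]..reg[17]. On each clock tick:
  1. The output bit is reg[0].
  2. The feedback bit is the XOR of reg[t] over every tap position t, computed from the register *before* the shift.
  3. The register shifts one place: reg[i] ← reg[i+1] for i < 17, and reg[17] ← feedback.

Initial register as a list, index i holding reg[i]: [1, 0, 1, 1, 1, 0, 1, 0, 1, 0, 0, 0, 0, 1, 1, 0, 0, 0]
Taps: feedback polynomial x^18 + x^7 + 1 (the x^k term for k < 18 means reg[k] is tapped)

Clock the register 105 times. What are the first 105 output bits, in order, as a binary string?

101110101000011000111110011001100100001101010001111110101110101100100011110111101011001100100001110010001

step | reg (before) | out | fb
   0 | 101110101000011000 | 1 | 1
   1 | 011101010000110001 | 0 | 1
   2 | 111010100001100011 | 1 | 1
   3 | 110101000011000111 | 1 | 1
   4 | 101010000110001111 | 1 | 1
   5 | 010100001100011111 | 0 | 0
   6 | 101000011000111110 | 1 | 0
   7 | 010000110001111100 | 0 | 1
   8 | 100001100011111001 | 1 | 1
   9 | 000011000111110011 | 0 | 0
  10 | 000110001111100110 | 0 | 0
  11 | 001100011111001100 | 0 | 1
  12 | 011000111110011001 | 0 | 1
  13 | 110001111100110011 | 1 | 0
  14 | 100011111001100110 | 1 | 0
  15 | 000111110011001100 | 0 | 1
  16 | 001111100110011001 | 0 | 0
  17 | 011111001100110010 | 0 | 0
  18 | 111110011001100100 | 1 | 0
  19 | 111100110011001000 | 1 | 0
  20 | 111001100110010000 | 1 | 1
  21 | 110011001100100001 | 1 | 1
  22 | 100110011001000011 | 1 | 0
  23 | 001100110010000110 | 0 | 1
  24 | 011001100100001101 | 0 | 0
  25 | 110011001000011010 | 1 | 1
  26 | 100110010000110101 | 1 | 0
  27 | 001100100001101010 | 0 | 0
  28 | 011001000011010100 | 0 | 0
  29 | 110010000110101000 | 1 | 1
  30 | 100100001101010001 | 1 | 1
  31 | 001000011010100011 | 0 | 1
  32 | 010000110101000111 | 0 | 1
  33 | 100001101010001111 | 1 | 1
  34 | 000011010100011111 | 0 | 1
  35 | 000110101000111111 | 0 | 0
  36 | 001101010001111110 | 0 | 1
  37 | 011010100011111101 | 0 | 0
  38 | 110101000111111010 | 1 | 1
  39 | 101010001111110101 | 1 | 1
  40 | 010100011111101011 | 0 | 1
  41 | 101000111111010111 | 1 | 0
  42 | 010001111110101110 | 0 | 1
  43 | 100011111101011101 | 1 | 0
  44 | 000111111010111010 | 0 | 1
  45 | 001111110101110101 | 0 | 1
  46 | 011111101011101011 | 0 | 0
  47 | 111111010111010110 | 1 | 0
  48 | 111110101110101100 | 1 | 1
  49 | 111101011101011001 | 1 | 0
  50 | 111010111010110010 | 1 | 0
  51 | 110101110101100100 | 1 | 0
  52 | 101011101011001000 | 1 | 1
  53 | 010111010110010001 | 0 | 1
  54 | 101110101100100011 | 1 | 1
  55 | 011101011001000111 | 0 | 1
  56 | 111010110010001111 | 1 | 0
  57 | 110101100100011110 | 1 | 1
  58 | 101011001000111101 | 1 | 1
  59 | 010110010001111011 | 0 | 1
  60 | 101100100011110111 | 1 | 1
  61 | 011001000111101111 | 0 | 0
  62 | 110010001111011110 | 1 | 1
  63 | 100100011110111101 | 1 | 0
  64 | 001000111101111010 | 0 | 1
  65 | 010001111011110101 | 0 | 1
  66 | 100011110111101011 | 1 | 0
  67 | 000111101111010110 | 0 | 0
  68 | 001111011110101100 | 0 | 1
  69 | 011110111101011001 | 0 | 1
  70 | 111101111010110011 | 1 | 0
  71 | 111011110101100110 | 1 | 0
  72 | 110111101011001100 | 1 | 1
  73 | 101111010110011001 | 1 | 0
  74 | 011110101100110010 | 0 | 0
  75 | 111101011001100100 | 1 | 0
  76 | 111010110011001000 | 1 | 0
  77 | 110101100110010000 | 1 | 1
  78 | 101011001100100001 | 1 | 1
  79 | 010110011001000011 | 0 | 1
  80 | 101100110010000111 | 1 | 0
  81 | 011001100100001110 | 0 | 0
  82 | 110011001000011100 | 1 | 1
  83 | 100110010000111001 | 1 | 0
  84 | 001100100001110010 | 0 | 0
  85 | 011001000011100100 | 0 | 0
  86 | 110010000111001000 | 1 | 1
  87 | 100100001110010001 | 1 | 1
  88 | 001000011100100011 | 0 | 1
  89 | 010000111001000111 | 0 | 1
  90 | 100001110010001111 | 1 | 0
  91 | 000011100100011110 | 0 | 0
  92 | 000111001000111100 | 0 | 0
  93 | 001110010001111000 | 0 | 1
  94 | 011100100011110001 | 0 | 0
  95 | 111001000111100010 | 1 | 1
  96 | 110010001111000101 | 1 | 1
  97 | 100100011110001011 | 1 | 0
  98 | 001000111100010110 | 0 | 1
  99 | 010001111000101101 | 0 | 1
 100 | 100011110001011011 | 1 | 0
 101 | 000111100010110110 | 0 | 0
 102 | 001111000101101100 | 0 | 0
 103 | 011110001011011000 | 0 | 0
 104 | 111100010110110000 | 1 | 0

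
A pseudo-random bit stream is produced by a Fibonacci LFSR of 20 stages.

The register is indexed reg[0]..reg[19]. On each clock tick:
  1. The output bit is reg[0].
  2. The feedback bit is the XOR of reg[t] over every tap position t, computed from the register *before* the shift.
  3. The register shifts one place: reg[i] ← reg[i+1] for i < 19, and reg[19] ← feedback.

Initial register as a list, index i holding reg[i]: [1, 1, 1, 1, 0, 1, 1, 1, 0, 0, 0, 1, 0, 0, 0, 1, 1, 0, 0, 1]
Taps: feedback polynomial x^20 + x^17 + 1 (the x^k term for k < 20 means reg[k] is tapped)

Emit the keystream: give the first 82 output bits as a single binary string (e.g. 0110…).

1111011100010001100111001110110010001000110101000100000010011110100101101101001110

k : reg_k → out_k, fb_k
0: 11110111000100011001 → 1, fb=1
1: 11101110001000110011 → 1, fb=1
2: 11011100010001100111 → 1, fb=0
3: 10111000100011001110 → 1, fb=0
4: 01110001000110011100 → 0, fb=1
5: 11100010001100111001 → 1, fb=1
6: 11000100011001110011 → 1, fb=1
7: 10001000110011100111 → 1, fb=0
8: 00010001100111001110 → 0, fb=1
9: 00100011001110011101 → 0, fb=1
10: 01000110011100111011 → 0, fb=0
11: 10001100111001110110 → 1, fb=0
12: 00011001110011101100 → 0, fb=1
13: 00110011100111011001 → 0, fb=0
14: 01100111001110110010 → 0, fb=0
15: 11001110011101100100 → 1, fb=0
16: 10011100111011001000 → 1, fb=1
17: 00111001110110010001 → 0, fb=0
18: 01110011101100100010 → 0, fb=0
19: 11100111011001000100 → 1, fb=0
20: 11001110110010001000 → 1, fb=1
21: 10011101100100010001 → 1, fb=1
22: 00111011001000100011 → 0, fb=0
23: 01110110010001000110 → 0, fb=1
24: 11101100100010001101 → 1, fb=0
25: 11011001000100011010 → 1, fb=1
26: 10110010001000110101 → 1, fb=0
27: 01100100010001101010 → 0, fb=0
28: 11001000100011010100 → 1, fb=0
29: 10010001000110101000 → 1, fb=1
30: 00100010001101010001 → 0, fb=0
31: 01000100011010100010 → 0, fb=0
32: 10001000110101000100 → 1, fb=0
33: 00010001101010001000 → 0, fb=0
34: 00100011010100010000 → 0, fb=0
35: 01000110101000100000 → 0, fb=0
36: 10001101010001000000 → 1, fb=1
37: 00011010100010000001 → 0, fb=0
38: 00110101000100000010 → 0, fb=0
39: 01101010001000000100 → 0, fb=1
40: 11010100010000001001 → 1, fb=1
41: 10101000100000010011 → 1, fb=1
42: 01010001000000100111 → 0, fb=1
43: 10100010000001001111 → 1, fb=0
44: 01000100000010011110 → 0, fb=1
45: 10001000000100111101 → 1, fb=0
46: 00010000001001111010 → 0, fb=0
47: 00100000010011110100 → 0, fb=1
48: 01000000100111101001 → 0, fb=0
49: 10000001001111010010 → 1, fb=1
50: 00000010011110100101 → 0, fb=1
51: 00000100111101001011 → 0, fb=0
52: 00001001111010010110 → 0, fb=1
53: 00010011110100101101 → 0, fb=1
54: 00100111101001011011 → 0, fb=0
55: 01001111010010110110 → 0, fb=1
56: 10011110100101101101 → 1, fb=0
57: 00111101001011011010 → 0, fb=0
58: 01111010010110110100 → 0, fb=1
59: 11110100101101101001 → 1, fb=1
60: 11101001011011010011 → 1, fb=1
61: 11010010110110100111 → 1, fb=0
62: 10100101101101001110 → 1, fb=0
63: 01001011011010011100 → 0, fb=1
64: 10010110110100111001 → 1, fb=1
65: 00101101101001110011 → 0, fb=0
66: 01011011010011100110 → 0, fb=1
67: 10110110100111001101 → 1, fb=0
68: 01101101001110011010 → 0, fb=0
69: 11011010011100110100 → 1, fb=0
70: 10110100111001101000 → 1, fb=1
71: 01101001110011010001 → 0, fb=0
72: 11010011100110100010 → 1, fb=1
73: 10100111001101000101 → 1, fb=0
74: 01001110011010001010 → 0, fb=0
75: 10011100110100010100 → 1, fb=0
76: 00111001101000101000 → 0, fb=0
77: 01110011010001010000 → 0, fb=0
78: 11100110100010100000 → 1, fb=1
79: 11001101000101000001 → 1, fb=1
80: 10011010001010000011 → 1, fb=1
81: 00110100010100000111 → 0, fb=1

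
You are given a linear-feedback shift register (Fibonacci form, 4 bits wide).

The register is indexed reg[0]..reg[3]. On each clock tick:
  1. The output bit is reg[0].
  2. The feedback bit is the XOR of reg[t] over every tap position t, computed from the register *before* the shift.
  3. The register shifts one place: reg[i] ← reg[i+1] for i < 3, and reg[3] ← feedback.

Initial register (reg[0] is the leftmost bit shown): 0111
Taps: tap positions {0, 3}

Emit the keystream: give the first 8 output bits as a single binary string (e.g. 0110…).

step | reg (before) | out | fb
   0 | 0111 | 0 | 1
   1 | 1111 | 1 | 0
   2 | 1110 | 1 | 1
   3 | 1101 | 1 | 0
   4 | 1010 | 1 | 1
   5 | 0101 | 0 | 1
   6 | 1011 | 1 | 0
   7 | 0110 | 0 | 0

01111010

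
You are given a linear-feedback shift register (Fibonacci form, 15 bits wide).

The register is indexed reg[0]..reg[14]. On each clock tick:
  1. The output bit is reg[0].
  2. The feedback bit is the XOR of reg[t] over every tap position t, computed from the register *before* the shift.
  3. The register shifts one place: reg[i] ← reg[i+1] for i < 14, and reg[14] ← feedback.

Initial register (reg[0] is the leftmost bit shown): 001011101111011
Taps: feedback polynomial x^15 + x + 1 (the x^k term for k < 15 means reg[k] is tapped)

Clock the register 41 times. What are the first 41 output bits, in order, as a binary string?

step | reg (before) | out | fb
   0 | 001011101111011 | 0 | 0
   1 | 010111011110110 | 0 | 1
   2 | 101110111101101 | 1 | 1
   3 | 011101111011011 | 0 | 1
   4 | 111011110110111 | 1 | 0
   5 | 110111101101110 | 1 | 0
   6 | 101111011011100 | 1 | 1
   7 | 011110110111001 | 0 | 1
   8 | 111101101110011 | 1 | 0
   9 | 111011011100110 | 1 | 0
  10 | 110110111001100 | 1 | 0
  11 | 101101110011000 | 1 | 1
  12 | 011011100110001 | 0 | 1
  13 | 110111001100011 | 1 | 0
  14 | 101110011000110 | 1 | 1
  15 | 011100110001101 | 0 | 1
  16 | 111001100011011 | 1 | 0
  17 | 110011000110110 | 1 | 0
  18 | 100110001101100 | 1 | 1
  19 | 001100011011001 | 0 | 0
  20 | 011000110110010 | 0 | 1
  21 | 110001101100101 | 1 | 0
  22 | 100011011001010 | 1 | 1
  23 | 000110110010101 | 0 | 0
  24 | 001101100101010 | 0 | 0
  25 | 011011001010100 | 0 | 1
  26 | 110110010101001 | 1 | 0
  27 | 101100101010010 | 1 | 1
  28 | 011001010100101 | 0 | 1
  29 | 110010101001011 | 1 | 0
  30 | 100101010010110 | 1 | 1
  31 | 001010100101101 | 0 | 0
  32 | 010101001011010 | 0 | 1
  33 | 101010010110101 | 1 | 1
  34 | 010100101101011 | 0 | 1
  35 | 101001011010111 | 1 | 1
  36 | 010010110101111 | 0 | 1
  37 | 100101101011111 | 1 | 1
  38 | 001011010111111 | 0 | 0
  39 | 010110101111110 | 0 | 1
  40 | 101101011111101 | 1 | 1

00101110111101101110011000110110010101001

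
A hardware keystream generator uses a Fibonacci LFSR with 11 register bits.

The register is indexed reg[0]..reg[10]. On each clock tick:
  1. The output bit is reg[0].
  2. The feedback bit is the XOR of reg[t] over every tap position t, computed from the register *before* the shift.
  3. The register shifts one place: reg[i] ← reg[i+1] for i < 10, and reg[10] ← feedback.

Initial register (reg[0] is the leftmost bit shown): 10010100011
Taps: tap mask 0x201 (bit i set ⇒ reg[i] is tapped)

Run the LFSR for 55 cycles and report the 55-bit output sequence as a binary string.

tick  register→output (feedback)
  0  10010100011→1 (0)
  1  00101000110→0 (1)
  2  01010001101→0 (0)
  3  10100011010→1 (0)
  4  01000110100→0 (0)
  5  10001101000→1 (1)
  6  00011010001→0 (0)
  7  00110100010→0 (1)
  8  01101000101→0 (0)
  9  11010001010→1 (0)
 10  10100010100→1 (1)
 11  01000101001→0 (0)
 12  10001010010→1 (0)
 13  00010100100→0 (0)
 14  00101001000→0 (0)
 15  01010010000→0 (0)
 16  10100100000→1 (1)
 17  01001000001→0 (0)
 18  10010000010→1 (0)
 19  00100000100→0 (0)
 20  01000001000→0 (0)
 21  10000010000→1 (1)
 22  00000100001→0 (0)
 23  00001000010→0 (1)
 24  00010000101→0 (0)
 25  00100001010→0 (1)
 26  01000010101→0 (0)
 27  10000101010→1 (0)
 28  00001010100→0 (0)
 29  00010101000→0 (0)
 30  00101010000→0 (0)
 31  01010100000→0 (0)
 32  10101000000→1 (1)
 33  01010000001→0 (0)
 34  10100000010→1 (0)
 35  01000000100→0 (0)
 36  10000001000→1 (1)
 37  00000010001→0 (0)
 38  00000100010→0 (1)
 39  00001000101→0 (0)
 40  00010001010→0 (1)
 41  00100010101→0 (0)
 42  01000101010→0 (1)
 43  10001010101→1 (1)
 44  00010101011→0 (1)
 45  00101010111→0 (1)
 46  01010101111→0 (1)
 47  10101011111→1 (0)
 48  01010111110→0 (1)
 49  10101111101→1 (1)
 50  01011111011→0 (1)
 51  10111110111→1 (0)
 52  01111101110→0 (1)
 53  11111011101→1 (1)
 54  11110111011→1 (0)

1001010001101000101001000001000010101000000100010101011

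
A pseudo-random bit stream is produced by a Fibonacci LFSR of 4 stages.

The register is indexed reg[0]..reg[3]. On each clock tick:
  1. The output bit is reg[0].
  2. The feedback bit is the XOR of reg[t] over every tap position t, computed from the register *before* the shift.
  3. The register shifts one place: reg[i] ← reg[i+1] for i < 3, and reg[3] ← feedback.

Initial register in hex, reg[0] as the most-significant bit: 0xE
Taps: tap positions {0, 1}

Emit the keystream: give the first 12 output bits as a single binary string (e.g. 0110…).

111000100110

k : reg_k → out_k, fb_k
0: 1110 → 1, fb=0
1: 1100 → 1, fb=0
2: 1000 → 1, fb=1
3: 0001 → 0, fb=0
4: 0010 → 0, fb=0
5: 0100 → 0, fb=1
6: 1001 → 1, fb=1
7: 0011 → 0, fb=0
8: 0110 → 0, fb=1
9: 1101 → 1, fb=0
10: 1010 → 1, fb=1
11: 0101 → 0, fb=1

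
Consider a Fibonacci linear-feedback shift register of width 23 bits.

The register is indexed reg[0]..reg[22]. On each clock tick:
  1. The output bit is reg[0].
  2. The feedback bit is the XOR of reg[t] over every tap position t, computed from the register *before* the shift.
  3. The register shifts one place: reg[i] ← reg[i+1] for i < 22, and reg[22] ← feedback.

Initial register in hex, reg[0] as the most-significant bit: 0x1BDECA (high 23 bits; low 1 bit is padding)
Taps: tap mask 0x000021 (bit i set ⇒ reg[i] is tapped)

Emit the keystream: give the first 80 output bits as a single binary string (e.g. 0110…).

k : reg_k → out_k, fb_k
0: 00011011110111101100101 → 0, fb=0
1: 00110111101111011001010 → 0, fb=1
2: 01101111011110110010101 → 0, fb=1
3: 11011110111101100101011 → 1, fb=0
4: 10111101111011001010110 → 1, fb=0
5: 01111011110110010101100 → 0, fb=0
6: 11110111101100101011000 → 1, fb=0
7: 11101111011001010110000 → 1, fb=0
8: 11011110110010101100000 → 1, fb=0
9: 10111101100101011000000 → 1, fb=0
10: 01111011001010110000000 → 0, fb=0
11: 11110110010101100000000 → 1, fb=0
12: 11101100101011000000000 → 1, fb=0
13: 11011001010110000000000 → 1, fb=1
14: 10110010101100000000001 → 1, fb=1
15: 01100101011000000000011 → 0, fb=1
16: 11001010110000000000111 → 1, fb=1
17: 10010101100000000001111 → 1, fb=0
18: 00101011000000000011110 → 0, fb=0
19: 01010110000000000111100 → 0, fb=1
20: 10101100000000001111001 → 1, fb=0
21: 01011000000000011110010 → 0, fb=0
22: 10110000000000111100100 → 1, fb=1
23: 01100000000001111001001 → 0, fb=0
24: 11000000000011110010010 → 1, fb=1
25: 10000000000111100100101 → 1, fb=1
26: 00000000001111001001011 → 0, fb=0
27: 00000000011110010010110 → 0, fb=0
28: 00000000111100100101100 → 0, fb=0
29: 00000001111001001011000 → 0, fb=0
30: 00000011110010010110000 → 0, fb=0
31: 00000111100100101100000 → 0, fb=1
32: 00001111001001011000001 → 0, fb=1
33: 00011110010010110000011 → 0, fb=1
34: 00111100100101100000111 → 0, fb=1
35: 01111001001011000001111 → 0, fb=0
36: 11110010010110000011110 → 1, fb=1
37: 11100100101100000111101 → 1, fb=0
38: 11001001011000001111010 → 1, fb=1
39: 10010010110000011110101 → 1, fb=1
40: 00100101100000111101011 → 0, fb=1
41: 01001011000001111010111 → 0, fb=0
42: 10010110000011110101110 → 1, fb=0
43: 00101100000111101011100 → 0, fb=1
44: 01011000001111010111001 → 0, fb=0
45: 10110000011110101110010 → 1, fb=1
46: 01100000111101011100101 → 0, fb=0
47: 11000001111010111001010 → 1, fb=1
48: 10000011110101110010101 → 1, fb=1
49: 00000111101011100101011 → 0, fb=1
50: 00001111010111001010111 → 0, fb=1
51: 00011110101110010101111 → 0, fb=1
52: 00111101011100101011111 → 0, fb=1
53: 01111010111001010111111 → 0, fb=0
54: 11110101110010101111110 → 1, fb=0
55: 11101011100101011111100 → 1, fb=1
56: 11010111001010111111001 → 1, fb=0
57: 10101110010101111110010 → 1, fb=0
58: 01011100101011111100100 → 0, fb=1
59: 10111001010111111001001 → 1, fb=1
60: 01110010101111110010011 → 0, fb=0
61: 11100101011111100100110 → 1, fb=0
62: 11001010111111001001100 → 1, fb=1
63: 10010101111110010011001 → 1, fb=0
64: 00101011111100100110010 → 0, fb=0
65: 01010111111001001100100 → 0, fb=1
66: 10101111110010011001001 → 1, fb=0
67: 01011111100100110010010 → 0, fb=1
68: 10111111001001100100101 → 1, fb=0
69: 01111110010011001001010 → 0, fb=1
70: 11111100100110010010101 → 1, fb=0
71: 11111001001100100101010 → 1, fb=1
72: 11110010011001001010101 → 1, fb=1
73: 11100100110010010101011 → 1, fb=0
74: 11001001100100101010110 → 1, fb=1
75: 10010011001001010101101 → 1, fb=1
76: 00100110010010101011011 → 0, fb=1
77: 01001100100101010110111 → 0, fb=1
78: 10011001001010101101111 → 1, fb=1
79: 00110010010101011011111 → 0, fb=0

00011011110111101100101011000000000011110010010110000011110101110010101111110010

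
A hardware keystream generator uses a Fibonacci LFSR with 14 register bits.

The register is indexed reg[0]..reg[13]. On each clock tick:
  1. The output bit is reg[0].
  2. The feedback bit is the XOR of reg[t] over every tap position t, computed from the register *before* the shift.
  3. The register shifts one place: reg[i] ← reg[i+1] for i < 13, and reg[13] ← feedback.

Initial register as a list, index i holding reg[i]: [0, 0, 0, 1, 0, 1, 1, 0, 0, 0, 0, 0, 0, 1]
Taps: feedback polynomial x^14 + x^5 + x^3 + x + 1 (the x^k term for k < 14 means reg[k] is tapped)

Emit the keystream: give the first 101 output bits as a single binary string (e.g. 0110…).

step | reg (before) | out | fb
   0 | 00010110000001 | 0 | 0
   1 | 00101100000010 | 0 | 1
   2 | 01011000000101 | 0 | 0
   3 | 10110000001010 | 1 | 0
   4 | 01100000010100 | 0 | 1
   5 | 11000000101001 | 1 | 0
   6 | 10000001010010 | 1 | 1
   7 | 00000010100101 | 0 | 0
   8 | 00000101001010 | 0 | 1
   9 | 00001010010101 | 0 | 0
  10 | 00010100101010 | 0 | 0
  11 | 00101001010100 | 0 | 0
  12 | 01010010101000 | 0 | 0
  13 | 10100101010000 | 1 | 0
  14 | 01001010100000 | 0 | 1
  15 | 10010101000001 | 1 | 1
  16 | 00101010000011 | 0 | 0
  17 | 01010100000110 | 0 | 1
  18 | 10101000001101 | 1 | 1
  19 | 01010000011011 | 0 | 0
  20 | 10100000110110 | 1 | 1
  21 | 01000001101101 | 0 | 1
  22 | 10000011011011 | 1 | 1
  23 | 00000110110111 | 0 | 1
  24 | 00001101101111 | 0 | 1
  25 | 00011011011111 | 0 | 1
  26 | 00110110111111 | 0 | 0
  27 | 01101101111110 | 0 | 0
  28 | 11011011111100 | 1 | 1
  29 | 10110111111001 | 1 | 1
  30 | 01101111110011 | 0 | 0
  31 | 11011111100110 | 1 | 0
  32 | 10111111001100 | 1 | 1
  33 | 01111110011001 | 0 | 1
  34 | 11111100110011 | 1 | 0
  35 | 11111001100110 | 1 | 1
  36 | 11110011001101 | 1 | 1
  37 | 11100110011011 | 1 | 1
  38 | 11001100110111 | 1 | 1
  39 | 10011001101111 | 1 | 0
  40 | 00110011011110 | 0 | 1
  41 | 01100110111101 | 0 | 0
  42 | 11001101111010 | 1 | 1
  43 | 10011011110101 | 1 | 0
  44 | 00110111101010 | 0 | 0
  45 | 01101111010100 | 0 | 0
  46 | 11011110101000 | 1 | 0
  47 | 10111101010000 | 1 | 1
  48 | 01111010100001 | 0 | 0
  49 | 11110101000010 | 1 | 0
  50 | 11101010000100 | 1 | 0
  51 | 11010100001000 | 1 | 0
  52 | 10101000010000 | 1 | 1
  53 | 01010000100001 | 0 | 0
  54 | 10100001000010 | 1 | 1
  55 | 01000010000101 | 0 | 1
  56 | 10000100001011 | 1 | 0
  57 | 00001000010110 | 0 | 0
  58 | 00010000101100 | 0 | 1
  59 | 00100001011001 | 0 | 0
  60 | 01000010110010 | 0 | 1
  61 | 10000101100101 | 1 | 0
  62 | 00001011001010 | 0 | 0
  63 | 00010110010100 | 0 | 0
  64 | 00101100101000 | 0 | 1
  65 | 01011001010001 | 0 | 0
  66 | 10110010100010 | 1 | 0
  67 | 01100101000100 | 0 | 0
  68 | 11001010001000 | 1 | 0
  69 | 10010100010000 | 1 | 1
  70 | 00101000100001 | 0 | 0
  71 | 01010001000010 | 0 | 0
  72 | 10100010000100 | 1 | 1
  73 | 01000100001001 | 0 | 0
  74 | 10001000010010 | 1 | 1
  75 | 00010000100101 | 0 | 1
  76 | 00100001001011 | 0 | 0
  77 | 01000010010110 | 0 | 1
  78 | 10000100101101 | 1 | 0
  79 | 00001001011010 | 0 | 0
  80 | 00010010110100 | 0 | 1
  81 | 00100101101001 | 0 | 1
  82 | 01001011010011 | 0 | 1
  83 | 10010110100111 | 1 | 1
  84 | 00101101001111 | 0 | 1
  85 | 01011010011111 | 0 | 0
  86 | 10110100111110 | 1 | 1
  87 | 01101001111101 | 0 | 1
  88 | 11010011111011 | 1 | 1
  89 | 10100111110111 | 1 | 0
  90 | 01001111101110 | 0 | 0
  91 | 10011111011100 | 1 | 1
  92 | 00111110111001 | 0 | 0
  93 | 01111101110010 | 0 | 1
  94 | 11111011100101 | 1 | 1
  95 | 11110111001011 | 1 | 0
  96 | 11101110010110 | 1 | 1
  97 | 11011100101101 | 1 | 0
  98 | 10111001011010 | 1 | 0
  99 | 01110010110100 | 0 | 0
 100 | 11100101101000 | 1 | 1

00010110000001010010101000001101101111110011001101111010100001000010110010100010000100101101001111101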